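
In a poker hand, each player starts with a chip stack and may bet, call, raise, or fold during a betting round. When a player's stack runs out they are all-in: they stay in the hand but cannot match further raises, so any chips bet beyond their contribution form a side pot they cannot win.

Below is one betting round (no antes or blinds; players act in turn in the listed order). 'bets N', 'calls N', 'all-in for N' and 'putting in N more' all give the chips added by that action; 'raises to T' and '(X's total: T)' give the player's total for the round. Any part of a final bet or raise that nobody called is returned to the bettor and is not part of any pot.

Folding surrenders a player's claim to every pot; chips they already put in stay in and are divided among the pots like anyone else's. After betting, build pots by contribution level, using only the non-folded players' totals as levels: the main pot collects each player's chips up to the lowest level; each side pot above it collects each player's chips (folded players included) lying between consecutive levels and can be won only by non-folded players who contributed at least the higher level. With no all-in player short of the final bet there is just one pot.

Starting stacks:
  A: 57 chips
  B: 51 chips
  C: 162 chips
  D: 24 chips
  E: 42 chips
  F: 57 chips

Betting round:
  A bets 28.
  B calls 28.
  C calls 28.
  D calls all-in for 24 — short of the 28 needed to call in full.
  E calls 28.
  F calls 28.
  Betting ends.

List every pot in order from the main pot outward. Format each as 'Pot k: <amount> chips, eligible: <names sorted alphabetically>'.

Pot 1: 144 chips, eligible: A, B, C, D, E, F
Pot 2: 20 chips, eligible: A, B, C, E, F

Derivation:
Contributions: A=28, B=28, C=28, D=24, E=28, F=28
Pot levels (distinct totals of non-folded players): 24, 28
Layer 1-24: 24 each from A, B, C, D, E, F = 24*6 = 144 chips; eligible A, B, C, D, E, F
Layer 25-28: 4 each from A, B, C, E, F = 4*5 = 20 chips; eligible A, B, C, E, F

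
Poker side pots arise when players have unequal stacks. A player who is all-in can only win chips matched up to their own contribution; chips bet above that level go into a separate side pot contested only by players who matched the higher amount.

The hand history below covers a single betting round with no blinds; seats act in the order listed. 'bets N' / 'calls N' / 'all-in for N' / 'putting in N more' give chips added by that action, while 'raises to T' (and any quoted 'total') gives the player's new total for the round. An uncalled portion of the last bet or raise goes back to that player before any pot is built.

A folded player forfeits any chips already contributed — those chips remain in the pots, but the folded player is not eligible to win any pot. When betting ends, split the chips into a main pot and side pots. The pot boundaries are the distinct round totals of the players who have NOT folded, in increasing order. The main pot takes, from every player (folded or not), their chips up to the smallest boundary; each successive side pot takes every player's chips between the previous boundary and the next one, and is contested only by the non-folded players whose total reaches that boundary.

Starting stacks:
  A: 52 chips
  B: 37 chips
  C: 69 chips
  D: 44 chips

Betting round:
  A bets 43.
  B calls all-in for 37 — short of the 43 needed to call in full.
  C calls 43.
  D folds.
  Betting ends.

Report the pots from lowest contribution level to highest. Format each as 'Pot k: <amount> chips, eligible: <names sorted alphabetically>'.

Contributions: A=43, B=37, C=43
Folded: D
Pot levels (distinct totals of non-folded players): 37, 43
Layer 1-37: 37 each from A, B, C = 37*3 = 111 chips; eligible A, B, C
Layer 38-43: 6 each from A, C = 6*2 = 12 chips; eligible A, C

Pot 1: 111 chips, eligible: A, B, C
Pot 2: 12 chips, eligible: A, C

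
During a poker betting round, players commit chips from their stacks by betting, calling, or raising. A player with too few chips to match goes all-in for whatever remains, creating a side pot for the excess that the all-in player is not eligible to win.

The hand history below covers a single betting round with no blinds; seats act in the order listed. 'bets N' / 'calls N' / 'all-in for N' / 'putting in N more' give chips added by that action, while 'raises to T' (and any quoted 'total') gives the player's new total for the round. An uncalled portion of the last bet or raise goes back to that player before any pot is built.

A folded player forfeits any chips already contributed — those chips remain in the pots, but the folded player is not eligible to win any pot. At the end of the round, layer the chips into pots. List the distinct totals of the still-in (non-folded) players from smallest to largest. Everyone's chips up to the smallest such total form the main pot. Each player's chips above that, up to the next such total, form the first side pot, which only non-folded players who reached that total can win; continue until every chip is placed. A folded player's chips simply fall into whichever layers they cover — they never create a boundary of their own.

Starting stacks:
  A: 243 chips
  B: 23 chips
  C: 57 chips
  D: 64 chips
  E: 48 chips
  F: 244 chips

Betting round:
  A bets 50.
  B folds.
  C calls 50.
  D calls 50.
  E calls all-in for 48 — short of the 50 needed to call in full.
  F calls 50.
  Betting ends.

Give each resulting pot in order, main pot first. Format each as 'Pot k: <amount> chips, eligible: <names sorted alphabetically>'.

Pot 1: 240 chips, eligible: A, C, D, E, F
Pot 2: 8 chips, eligible: A, C, D, F

Derivation:
Contributions: A=50, C=50, D=50, E=48, F=50
Folded: B
Pot levels (distinct totals of non-folded players): 48, 50
Layer 1-48: 48 each from A, C, D, E, F = 48*5 = 240 chips; eligible A, C, D, E, F
Layer 49-50: 2 each from A, C, D, F = 2*4 = 8 chips; eligible A, C, D, F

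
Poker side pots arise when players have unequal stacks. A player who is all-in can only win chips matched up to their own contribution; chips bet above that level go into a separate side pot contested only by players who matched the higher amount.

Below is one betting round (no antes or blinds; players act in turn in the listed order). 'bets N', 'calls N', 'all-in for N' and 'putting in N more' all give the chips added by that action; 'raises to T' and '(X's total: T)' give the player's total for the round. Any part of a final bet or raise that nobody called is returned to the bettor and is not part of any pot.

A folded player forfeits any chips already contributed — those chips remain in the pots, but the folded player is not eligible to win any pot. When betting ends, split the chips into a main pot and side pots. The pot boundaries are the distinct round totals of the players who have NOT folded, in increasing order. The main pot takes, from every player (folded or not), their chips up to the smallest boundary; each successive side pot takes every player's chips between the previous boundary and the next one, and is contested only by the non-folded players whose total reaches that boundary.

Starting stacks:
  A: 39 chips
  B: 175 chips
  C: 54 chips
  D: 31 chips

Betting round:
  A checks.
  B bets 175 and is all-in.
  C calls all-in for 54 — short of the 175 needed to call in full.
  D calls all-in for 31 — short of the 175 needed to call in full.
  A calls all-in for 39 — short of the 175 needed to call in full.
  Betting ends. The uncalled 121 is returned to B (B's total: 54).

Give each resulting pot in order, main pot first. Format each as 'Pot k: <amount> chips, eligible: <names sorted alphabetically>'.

Pot 1: 124 chips, eligible: A, B, C, D
Pot 2: 24 chips, eligible: A, B, C
Pot 3: 30 chips, eligible: B, C

Derivation:
Contributions (after 121 returned to B): A=39, B=54, C=54, D=31
Pot levels (distinct totals of non-folded players): 31, 39, 54
Layer 1-31: 31 each from A, B, C, D = 31*4 = 124 chips; eligible A, B, C, D
Layer 32-39: 8 each from A, B, C = 8*3 = 24 chips; eligible A, B, C
Layer 40-54: 15 each from B, C = 15*2 = 30 chips; eligible B, C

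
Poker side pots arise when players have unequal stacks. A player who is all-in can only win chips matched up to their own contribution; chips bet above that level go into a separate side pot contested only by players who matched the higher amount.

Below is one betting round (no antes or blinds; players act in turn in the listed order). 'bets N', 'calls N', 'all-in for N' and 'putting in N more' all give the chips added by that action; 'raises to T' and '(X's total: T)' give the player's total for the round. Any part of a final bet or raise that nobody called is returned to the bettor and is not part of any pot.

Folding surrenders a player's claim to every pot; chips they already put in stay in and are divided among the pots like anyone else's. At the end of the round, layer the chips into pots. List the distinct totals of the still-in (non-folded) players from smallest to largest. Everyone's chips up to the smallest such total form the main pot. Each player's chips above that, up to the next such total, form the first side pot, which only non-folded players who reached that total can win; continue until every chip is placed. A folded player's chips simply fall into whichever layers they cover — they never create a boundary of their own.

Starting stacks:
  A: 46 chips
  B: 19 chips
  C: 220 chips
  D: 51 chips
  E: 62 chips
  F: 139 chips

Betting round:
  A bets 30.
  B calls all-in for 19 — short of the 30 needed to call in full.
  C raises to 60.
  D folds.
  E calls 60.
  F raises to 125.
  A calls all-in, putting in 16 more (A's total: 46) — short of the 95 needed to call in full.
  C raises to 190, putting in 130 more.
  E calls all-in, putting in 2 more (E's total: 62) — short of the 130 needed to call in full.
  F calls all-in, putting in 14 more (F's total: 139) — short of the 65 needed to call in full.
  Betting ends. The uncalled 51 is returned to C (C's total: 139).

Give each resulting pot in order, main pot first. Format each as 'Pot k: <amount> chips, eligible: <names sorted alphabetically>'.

Pot 1: 95 chips, eligible: A, B, C, E, F
Pot 2: 108 chips, eligible: A, C, E, F
Pot 3: 48 chips, eligible: C, E, F
Pot 4: 154 chips, eligible: C, F

Derivation:
Contributions (after 51 returned to C): A=46, B=19, C=139, E=62, F=139
Folded: D
Pot levels (distinct totals of non-folded players): 19, 46, 62, 139
Layer 1-19: 19 each from A, B, C, E, F = 19*5 = 95 chips; eligible A, B, C, E, F
Layer 20-46: 27 each from A, C, E, F = 27*4 = 108 chips; eligible A, C, E, F
Layer 47-62: 16 each from C, E, F = 16*3 = 48 chips; eligible C, E, F
Layer 63-139: 77 each from C, F = 77*2 = 154 chips; eligible C, F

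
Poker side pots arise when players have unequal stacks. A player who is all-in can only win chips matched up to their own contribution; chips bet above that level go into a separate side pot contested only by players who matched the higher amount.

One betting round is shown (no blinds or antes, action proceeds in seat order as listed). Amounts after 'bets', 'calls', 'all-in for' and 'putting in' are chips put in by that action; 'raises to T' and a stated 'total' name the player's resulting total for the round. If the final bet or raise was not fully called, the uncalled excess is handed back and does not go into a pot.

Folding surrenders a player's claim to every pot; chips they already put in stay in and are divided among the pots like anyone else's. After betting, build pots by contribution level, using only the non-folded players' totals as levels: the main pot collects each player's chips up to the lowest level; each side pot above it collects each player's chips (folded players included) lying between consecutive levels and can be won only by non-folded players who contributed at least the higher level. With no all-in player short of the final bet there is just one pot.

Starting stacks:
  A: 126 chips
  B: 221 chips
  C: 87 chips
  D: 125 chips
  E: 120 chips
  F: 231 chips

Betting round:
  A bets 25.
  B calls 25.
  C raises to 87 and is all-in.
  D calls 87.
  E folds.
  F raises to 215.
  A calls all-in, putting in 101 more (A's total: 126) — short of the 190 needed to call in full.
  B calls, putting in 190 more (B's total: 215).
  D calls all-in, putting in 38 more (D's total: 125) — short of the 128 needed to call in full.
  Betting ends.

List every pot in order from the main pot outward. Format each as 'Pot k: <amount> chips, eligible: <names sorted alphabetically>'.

Contributions: A=126, B=215, C=87, D=125, F=215
Folded: E
Pot levels (distinct totals of non-folded players): 87, 125, 126, 215
Layer 1-87: 87 each from A, B, C, D, F = 87*5 = 435 chips; eligible A, B, C, D, F
Layer 88-125: 38 each from A, B, D, F = 38*4 = 152 chips; eligible A, B, D, F
Layer 126-126: 1 each from A, B, F = 1*3 = 3 chips; eligible A, B, F
Layer 127-215: 89 each from B, F = 89*2 = 178 chips; eligible B, F

Pot 1: 435 chips, eligible: A, B, C, D, F
Pot 2: 152 chips, eligible: A, B, D, F
Pot 3: 3 chips, eligible: A, B, F
Pot 4: 178 chips, eligible: B, F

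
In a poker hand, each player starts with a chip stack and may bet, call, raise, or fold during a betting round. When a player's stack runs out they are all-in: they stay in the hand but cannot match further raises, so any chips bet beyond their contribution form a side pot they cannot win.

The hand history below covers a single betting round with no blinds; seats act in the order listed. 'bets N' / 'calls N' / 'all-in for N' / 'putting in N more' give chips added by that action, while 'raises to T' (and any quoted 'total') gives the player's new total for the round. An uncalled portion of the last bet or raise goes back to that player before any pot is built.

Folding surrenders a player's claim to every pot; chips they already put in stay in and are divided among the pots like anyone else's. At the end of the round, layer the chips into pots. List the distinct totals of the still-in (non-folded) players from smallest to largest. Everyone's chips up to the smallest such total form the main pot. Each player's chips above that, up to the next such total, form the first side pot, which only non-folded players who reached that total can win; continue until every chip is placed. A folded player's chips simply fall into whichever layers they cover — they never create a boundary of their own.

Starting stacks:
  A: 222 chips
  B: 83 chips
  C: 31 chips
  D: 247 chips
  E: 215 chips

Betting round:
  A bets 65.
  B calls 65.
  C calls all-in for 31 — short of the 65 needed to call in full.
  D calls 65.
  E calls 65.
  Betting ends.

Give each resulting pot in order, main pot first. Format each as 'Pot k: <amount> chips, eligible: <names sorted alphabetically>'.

Contributions: A=65, B=65, C=31, D=65, E=65
Pot levels (distinct totals of non-folded players): 31, 65
Layer 1-31: 31 each from A, B, C, D, E = 31*5 = 155 chips; eligible A, B, C, D, E
Layer 32-65: 34 each from A, B, D, E = 34*4 = 136 chips; eligible A, B, D, E

Pot 1: 155 chips, eligible: A, B, C, D, E
Pot 2: 136 chips, eligible: A, B, D, E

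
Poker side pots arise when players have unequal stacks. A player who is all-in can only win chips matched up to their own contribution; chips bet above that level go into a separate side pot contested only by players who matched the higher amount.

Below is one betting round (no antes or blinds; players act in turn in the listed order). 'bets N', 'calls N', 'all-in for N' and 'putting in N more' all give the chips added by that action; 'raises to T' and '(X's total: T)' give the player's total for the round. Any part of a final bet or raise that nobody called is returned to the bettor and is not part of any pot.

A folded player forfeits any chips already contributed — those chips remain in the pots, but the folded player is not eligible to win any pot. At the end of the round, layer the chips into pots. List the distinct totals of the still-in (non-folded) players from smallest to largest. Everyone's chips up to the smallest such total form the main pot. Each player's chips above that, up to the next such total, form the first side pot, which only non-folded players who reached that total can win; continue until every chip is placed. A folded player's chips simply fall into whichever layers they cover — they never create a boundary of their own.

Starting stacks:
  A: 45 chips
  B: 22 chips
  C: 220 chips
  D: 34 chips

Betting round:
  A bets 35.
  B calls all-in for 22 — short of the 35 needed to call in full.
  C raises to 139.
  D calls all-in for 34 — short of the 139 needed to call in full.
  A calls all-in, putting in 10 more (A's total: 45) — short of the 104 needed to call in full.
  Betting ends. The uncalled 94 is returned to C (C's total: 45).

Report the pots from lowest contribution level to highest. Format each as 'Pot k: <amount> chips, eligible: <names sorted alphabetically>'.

Pot 1: 88 chips, eligible: A, B, C, D
Pot 2: 36 chips, eligible: A, C, D
Pot 3: 22 chips, eligible: A, C

Derivation:
Contributions (after 94 returned to C): A=45, B=22, C=45, D=34
Pot levels (distinct totals of non-folded players): 22, 34, 45
Layer 1-22: 22 each from A, B, C, D = 22*4 = 88 chips; eligible A, B, C, D
Layer 23-34: 12 each from A, C, D = 12*3 = 36 chips; eligible A, C, D
Layer 35-45: 11 each from A, C = 11*2 = 22 chips; eligible A, C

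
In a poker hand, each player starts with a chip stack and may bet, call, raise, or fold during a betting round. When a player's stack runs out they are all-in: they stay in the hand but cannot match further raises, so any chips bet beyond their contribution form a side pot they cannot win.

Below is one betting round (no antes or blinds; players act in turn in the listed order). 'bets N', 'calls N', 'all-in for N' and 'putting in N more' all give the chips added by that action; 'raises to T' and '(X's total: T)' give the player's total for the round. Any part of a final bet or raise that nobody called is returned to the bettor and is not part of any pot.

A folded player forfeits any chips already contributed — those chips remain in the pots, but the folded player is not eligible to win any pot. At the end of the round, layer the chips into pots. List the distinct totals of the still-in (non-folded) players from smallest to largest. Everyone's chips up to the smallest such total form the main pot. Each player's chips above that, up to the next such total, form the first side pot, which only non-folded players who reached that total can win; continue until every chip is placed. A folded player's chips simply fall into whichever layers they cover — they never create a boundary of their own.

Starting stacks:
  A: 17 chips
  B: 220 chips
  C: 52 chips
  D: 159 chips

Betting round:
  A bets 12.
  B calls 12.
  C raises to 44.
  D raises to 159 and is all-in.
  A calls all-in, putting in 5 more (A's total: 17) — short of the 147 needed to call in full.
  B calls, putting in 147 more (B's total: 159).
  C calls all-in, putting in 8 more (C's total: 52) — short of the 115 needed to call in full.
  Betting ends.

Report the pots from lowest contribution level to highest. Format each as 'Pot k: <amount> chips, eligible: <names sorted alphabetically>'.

Contributions: A=17, B=159, C=52, D=159
Pot levels (distinct totals of non-folded players): 17, 52, 159
Layer 1-17: 17 each from A, B, C, D = 17*4 = 68 chips; eligible A, B, C, D
Layer 18-52: 35 each from B, C, D = 35*3 = 105 chips; eligible B, C, D
Layer 53-159: 107 each from B, D = 107*2 = 214 chips; eligible B, D

Pot 1: 68 chips, eligible: A, B, C, D
Pot 2: 105 chips, eligible: B, C, D
Pot 3: 214 chips, eligible: B, D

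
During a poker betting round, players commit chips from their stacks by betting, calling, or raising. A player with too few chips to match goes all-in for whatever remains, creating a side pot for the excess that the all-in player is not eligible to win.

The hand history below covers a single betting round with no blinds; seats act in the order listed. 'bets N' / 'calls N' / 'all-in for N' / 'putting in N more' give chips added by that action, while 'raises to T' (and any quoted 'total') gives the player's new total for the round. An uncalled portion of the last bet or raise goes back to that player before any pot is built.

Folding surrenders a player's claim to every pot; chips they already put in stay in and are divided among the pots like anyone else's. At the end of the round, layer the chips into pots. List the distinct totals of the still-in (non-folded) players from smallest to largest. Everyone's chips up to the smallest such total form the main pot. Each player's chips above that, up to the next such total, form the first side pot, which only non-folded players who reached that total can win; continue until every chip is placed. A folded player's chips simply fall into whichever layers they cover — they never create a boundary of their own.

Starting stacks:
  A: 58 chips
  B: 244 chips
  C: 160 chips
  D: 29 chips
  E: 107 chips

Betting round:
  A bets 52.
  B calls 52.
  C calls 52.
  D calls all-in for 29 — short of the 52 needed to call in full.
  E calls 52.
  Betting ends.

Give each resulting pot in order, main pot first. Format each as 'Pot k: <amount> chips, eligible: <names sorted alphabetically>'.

Pot 1: 145 chips, eligible: A, B, C, D, E
Pot 2: 92 chips, eligible: A, B, C, E

Derivation:
Contributions: A=52, B=52, C=52, D=29, E=52
Pot levels (distinct totals of non-folded players): 29, 52
Layer 1-29: 29 each from A, B, C, D, E = 29*5 = 145 chips; eligible A, B, C, D, E
Layer 30-52: 23 each from A, B, C, E = 23*4 = 92 chips; eligible A, B, C, E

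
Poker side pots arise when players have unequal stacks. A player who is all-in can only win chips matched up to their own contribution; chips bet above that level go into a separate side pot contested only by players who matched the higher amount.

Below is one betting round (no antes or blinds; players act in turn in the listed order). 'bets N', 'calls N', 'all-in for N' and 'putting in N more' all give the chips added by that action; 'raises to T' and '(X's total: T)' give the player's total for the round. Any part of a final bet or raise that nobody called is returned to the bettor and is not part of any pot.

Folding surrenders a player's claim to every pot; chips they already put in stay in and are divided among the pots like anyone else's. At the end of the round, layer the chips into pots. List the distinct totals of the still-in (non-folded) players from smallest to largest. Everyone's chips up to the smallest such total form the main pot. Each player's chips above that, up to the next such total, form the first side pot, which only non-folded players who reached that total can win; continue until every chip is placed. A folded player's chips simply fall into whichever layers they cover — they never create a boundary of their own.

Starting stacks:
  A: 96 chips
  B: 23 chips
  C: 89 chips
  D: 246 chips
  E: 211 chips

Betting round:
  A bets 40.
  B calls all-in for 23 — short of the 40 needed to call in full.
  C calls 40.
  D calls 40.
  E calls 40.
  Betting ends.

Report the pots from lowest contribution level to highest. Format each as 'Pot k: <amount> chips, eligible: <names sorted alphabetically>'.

Contributions: A=40, B=23, C=40, D=40, E=40
Pot levels (distinct totals of non-folded players): 23, 40
Layer 1-23: 23 each from A, B, C, D, E = 23*5 = 115 chips; eligible A, B, C, D, E
Layer 24-40: 17 each from A, C, D, E = 17*4 = 68 chips; eligible A, C, D, E

Pot 1: 115 chips, eligible: A, B, C, D, E
Pot 2: 68 chips, eligible: A, C, D, E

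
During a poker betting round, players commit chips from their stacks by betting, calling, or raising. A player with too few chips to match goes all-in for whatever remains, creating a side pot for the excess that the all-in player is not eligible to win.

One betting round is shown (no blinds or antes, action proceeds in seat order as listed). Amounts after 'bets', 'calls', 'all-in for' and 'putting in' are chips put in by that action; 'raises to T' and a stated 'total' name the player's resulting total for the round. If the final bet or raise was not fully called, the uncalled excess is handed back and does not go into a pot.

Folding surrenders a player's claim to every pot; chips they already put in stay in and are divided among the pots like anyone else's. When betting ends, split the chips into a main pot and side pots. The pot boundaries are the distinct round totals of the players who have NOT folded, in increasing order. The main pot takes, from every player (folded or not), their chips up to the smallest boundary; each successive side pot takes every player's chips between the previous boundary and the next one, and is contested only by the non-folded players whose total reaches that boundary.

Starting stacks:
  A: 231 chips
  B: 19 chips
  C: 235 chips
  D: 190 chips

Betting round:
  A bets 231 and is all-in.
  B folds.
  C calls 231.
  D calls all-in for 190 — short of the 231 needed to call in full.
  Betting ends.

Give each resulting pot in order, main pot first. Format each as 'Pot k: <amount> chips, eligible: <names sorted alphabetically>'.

Contributions: A=231, C=231, D=190
Folded: B
Pot levels (distinct totals of non-folded players): 190, 231
Layer 1-190: 190 each from A, C, D = 190*3 = 570 chips; eligible A, C, D
Layer 191-231: 41 each from A, C = 41*2 = 82 chips; eligible A, C

Pot 1: 570 chips, eligible: A, C, D
Pot 2: 82 chips, eligible: A, C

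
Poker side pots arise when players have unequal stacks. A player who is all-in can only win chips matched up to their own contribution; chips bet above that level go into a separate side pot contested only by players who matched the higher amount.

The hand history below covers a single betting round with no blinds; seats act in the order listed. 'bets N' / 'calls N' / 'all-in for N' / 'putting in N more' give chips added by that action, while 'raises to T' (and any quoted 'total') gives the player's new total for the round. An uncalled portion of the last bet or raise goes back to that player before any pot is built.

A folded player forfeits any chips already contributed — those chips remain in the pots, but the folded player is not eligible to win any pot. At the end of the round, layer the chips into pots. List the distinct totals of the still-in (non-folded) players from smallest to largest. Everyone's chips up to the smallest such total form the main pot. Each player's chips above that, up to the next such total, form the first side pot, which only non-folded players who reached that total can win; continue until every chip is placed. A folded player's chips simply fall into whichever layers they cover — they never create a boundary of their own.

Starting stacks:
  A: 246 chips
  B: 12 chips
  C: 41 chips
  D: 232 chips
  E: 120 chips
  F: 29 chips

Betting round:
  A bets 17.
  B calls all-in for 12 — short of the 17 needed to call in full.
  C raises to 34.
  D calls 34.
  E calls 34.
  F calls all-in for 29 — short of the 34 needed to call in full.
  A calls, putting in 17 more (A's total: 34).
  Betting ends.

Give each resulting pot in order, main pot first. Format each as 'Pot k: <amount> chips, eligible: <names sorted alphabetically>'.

Contributions: A=34, B=12, C=34, D=34, E=34, F=29
Pot levels (distinct totals of non-folded players): 12, 29, 34
Layer 1-12: 12 each from A, B, C, D, E, F = 12*6 = 72 chips; eligible A, B, C, D, E, F
Layer 13-29: 17 each from A, C, D, E, F = 17*5 = 85 chips; eligible A, C, D, E, F
Layer 30-34: 5 each from A, C, D, E = 5*4 = 20 chips; eligible A, C, D, E

Pot 1: 72 chips, eligible: A, B, C, D, E, F
Pot 2: 85 chips, eligible: A, C, D, E, F
Pot 3: 20 chips, eligible: A, C, D, E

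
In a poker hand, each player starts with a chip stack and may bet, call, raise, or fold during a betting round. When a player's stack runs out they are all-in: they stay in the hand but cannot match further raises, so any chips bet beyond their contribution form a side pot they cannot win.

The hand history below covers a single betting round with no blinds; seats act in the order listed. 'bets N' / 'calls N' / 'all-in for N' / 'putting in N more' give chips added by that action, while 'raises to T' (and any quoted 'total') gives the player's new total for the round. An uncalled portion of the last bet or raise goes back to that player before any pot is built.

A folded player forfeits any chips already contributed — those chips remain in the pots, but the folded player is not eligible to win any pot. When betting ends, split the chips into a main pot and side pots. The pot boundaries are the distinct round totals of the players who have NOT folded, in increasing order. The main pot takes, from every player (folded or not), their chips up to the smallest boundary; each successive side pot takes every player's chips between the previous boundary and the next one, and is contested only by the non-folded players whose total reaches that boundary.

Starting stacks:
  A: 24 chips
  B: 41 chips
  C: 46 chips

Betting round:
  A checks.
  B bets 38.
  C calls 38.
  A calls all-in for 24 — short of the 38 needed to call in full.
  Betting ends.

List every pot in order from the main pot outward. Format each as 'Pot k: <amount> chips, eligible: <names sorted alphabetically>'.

Contributions: A=24, B=38, C=38
Pot levels (distinct totals of non-folded players): 24, 38
Layer 1-24: 24 each from A, B, C = 24*3 = 72 chips; eligible A, B, C
Layer 25-38: 14 each from B, C = 14*2 = 28 chips; eligible B, C

Pot 1: 72 chips, eligible: A, B, C
Pot 2: 28 chips, eligible: B, C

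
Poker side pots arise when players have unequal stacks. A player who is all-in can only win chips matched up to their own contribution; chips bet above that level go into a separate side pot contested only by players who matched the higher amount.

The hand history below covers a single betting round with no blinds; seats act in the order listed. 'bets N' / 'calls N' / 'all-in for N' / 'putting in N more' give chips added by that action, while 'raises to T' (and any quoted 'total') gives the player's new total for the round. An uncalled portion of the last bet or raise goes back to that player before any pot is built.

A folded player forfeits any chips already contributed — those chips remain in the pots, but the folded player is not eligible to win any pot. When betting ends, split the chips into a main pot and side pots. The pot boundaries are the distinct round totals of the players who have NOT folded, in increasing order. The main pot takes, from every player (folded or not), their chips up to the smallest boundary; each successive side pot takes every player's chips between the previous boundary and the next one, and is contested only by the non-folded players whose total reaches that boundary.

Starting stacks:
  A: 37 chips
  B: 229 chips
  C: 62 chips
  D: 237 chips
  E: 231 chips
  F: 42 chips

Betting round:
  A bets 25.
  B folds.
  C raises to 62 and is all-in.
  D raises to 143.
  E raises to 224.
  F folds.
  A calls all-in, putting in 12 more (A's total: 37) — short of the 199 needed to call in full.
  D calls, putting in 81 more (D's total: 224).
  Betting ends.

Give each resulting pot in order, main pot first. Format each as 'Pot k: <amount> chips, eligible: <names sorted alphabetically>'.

Contributions: A=37, C=62, D=224, E=224
Folded: B, F
Pot levels (distinct totals of non-folded players): 37, 62, 224
Layer 1-37: 37 each from A, C, D, E = 37*4 = 148 chips; eligible A, C, D, E
Layer 38-62: 25 each from C, D, E = 25*3 = 75 chips; eligible C, D, E
Layer 63-224: 162 each from D, E = 162*2 = 324 chips; eligible D, E

Pot 1: 148 chips, eligible: A, C, D, E
Pot 2: 75 chips, eligible: C, D, E
Pot 3: 324 chips, eligible: D, E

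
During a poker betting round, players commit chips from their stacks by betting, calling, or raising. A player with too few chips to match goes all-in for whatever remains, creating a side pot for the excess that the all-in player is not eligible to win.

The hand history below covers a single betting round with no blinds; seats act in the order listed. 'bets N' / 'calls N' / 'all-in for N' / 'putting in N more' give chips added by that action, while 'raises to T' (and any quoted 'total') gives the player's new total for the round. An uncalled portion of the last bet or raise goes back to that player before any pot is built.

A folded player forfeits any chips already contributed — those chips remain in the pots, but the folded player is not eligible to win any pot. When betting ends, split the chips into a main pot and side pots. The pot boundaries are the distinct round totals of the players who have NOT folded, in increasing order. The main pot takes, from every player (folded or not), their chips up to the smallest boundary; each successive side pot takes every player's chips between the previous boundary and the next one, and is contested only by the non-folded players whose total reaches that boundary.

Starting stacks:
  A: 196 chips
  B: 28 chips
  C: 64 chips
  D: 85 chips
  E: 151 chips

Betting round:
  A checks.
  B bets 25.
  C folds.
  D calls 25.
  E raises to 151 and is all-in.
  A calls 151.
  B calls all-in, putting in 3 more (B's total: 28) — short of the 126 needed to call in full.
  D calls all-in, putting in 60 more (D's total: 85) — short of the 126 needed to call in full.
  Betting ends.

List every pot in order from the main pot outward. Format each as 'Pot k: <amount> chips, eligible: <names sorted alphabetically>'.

Contributions: A=151, B=28, D=85, E=151
Folded: C
Pot levels (distinct totals of non-folded players): 28, 85, 151
Layer 1-28: 28 each from A, B, D, E = 28*4 = 112 chips; eligible A, B, D, E
Layer 29-85: 57 each from A, D, E = 57*3 = 171 chips; eligible A, D, E
Layer 86-151: 66 each from A, E = 66*2 = 132 chips; eligible A, E

Pot 1: 112 chips, eligible: A, B, D, E
Pot 2: 171 chips, eligible: A, D, E
Pot 3: 132 chips, eligible: A, E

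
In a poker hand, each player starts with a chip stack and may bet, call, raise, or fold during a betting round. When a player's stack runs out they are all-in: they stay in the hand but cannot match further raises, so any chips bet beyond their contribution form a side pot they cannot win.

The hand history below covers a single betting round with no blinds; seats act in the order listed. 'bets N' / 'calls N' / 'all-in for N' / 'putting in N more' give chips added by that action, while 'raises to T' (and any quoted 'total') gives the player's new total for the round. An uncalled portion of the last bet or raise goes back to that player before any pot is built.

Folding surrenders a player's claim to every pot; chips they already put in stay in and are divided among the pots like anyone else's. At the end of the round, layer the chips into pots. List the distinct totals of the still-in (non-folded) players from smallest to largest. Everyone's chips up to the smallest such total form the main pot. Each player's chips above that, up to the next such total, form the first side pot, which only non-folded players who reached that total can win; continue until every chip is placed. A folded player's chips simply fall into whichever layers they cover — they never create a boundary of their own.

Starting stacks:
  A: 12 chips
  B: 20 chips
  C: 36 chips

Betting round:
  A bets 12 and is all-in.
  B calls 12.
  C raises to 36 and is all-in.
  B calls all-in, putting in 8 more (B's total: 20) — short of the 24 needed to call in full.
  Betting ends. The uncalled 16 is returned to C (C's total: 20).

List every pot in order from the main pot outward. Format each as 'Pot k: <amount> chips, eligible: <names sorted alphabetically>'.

Contributions (after 16 returned to C): A=12, B=20, C=20
Pot levels (distinct totals of non-folded players): 12, 20
Layer 1-12: 12 each from A, B, C = 12*3 = 36 chips; eligible A, B, C
Layer 13-20: 8 each from B, C = 8*2 = 16 chips; eligible B, C

Pot 1: 36 chips, eligible: A, B, C
Pot 2: 16 chips, eligible: B, C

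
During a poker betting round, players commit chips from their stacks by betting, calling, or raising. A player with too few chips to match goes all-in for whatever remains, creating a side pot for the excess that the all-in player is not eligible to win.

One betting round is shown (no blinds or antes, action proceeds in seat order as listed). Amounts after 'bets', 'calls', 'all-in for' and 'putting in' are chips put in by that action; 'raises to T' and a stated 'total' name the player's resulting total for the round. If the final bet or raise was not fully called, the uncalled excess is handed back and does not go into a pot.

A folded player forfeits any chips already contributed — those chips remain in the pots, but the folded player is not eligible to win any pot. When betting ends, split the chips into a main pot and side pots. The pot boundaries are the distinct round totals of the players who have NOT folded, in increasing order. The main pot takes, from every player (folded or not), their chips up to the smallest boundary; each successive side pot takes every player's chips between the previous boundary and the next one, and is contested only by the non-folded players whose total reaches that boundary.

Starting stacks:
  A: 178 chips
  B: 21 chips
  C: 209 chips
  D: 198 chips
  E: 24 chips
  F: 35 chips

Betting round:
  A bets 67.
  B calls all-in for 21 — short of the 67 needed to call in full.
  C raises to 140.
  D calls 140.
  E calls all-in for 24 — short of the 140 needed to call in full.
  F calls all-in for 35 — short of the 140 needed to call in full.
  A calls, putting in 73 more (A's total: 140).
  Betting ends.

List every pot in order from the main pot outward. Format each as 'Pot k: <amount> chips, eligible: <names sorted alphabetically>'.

Pot 1: 126 chips, eligible: A, B, C, D, E, F
Pot 2: 15 chips, eligible: A, C, D, E, F
Pot 3: 44 chips, eligible: A, C, D, F
Pot 4: 315 chips, eligible: A, C, D

Derivation:
Contributions: A=140, B=21, C=140, D=140, E=24, F=35
Pot levels (distinct totals of non-folded players): 21, 24, 35, 140
Layer 1-21: 21 each from A, B, C, D, E, F = 21*6 = 126 chips; eligible A, B, C, D, E, F
Layer 22-24: 3 each from A, C, D, E, F = 3*5 = 15 chips; eligible A, C, D, E, F
Layer 25-35: 11 each from A, C, D, F = 11*4 = 44 chips; eligible A, C, D, F
Layer 36-140: 105 each from A, C, D = 105*3 = 315 chips; eligible A, C, D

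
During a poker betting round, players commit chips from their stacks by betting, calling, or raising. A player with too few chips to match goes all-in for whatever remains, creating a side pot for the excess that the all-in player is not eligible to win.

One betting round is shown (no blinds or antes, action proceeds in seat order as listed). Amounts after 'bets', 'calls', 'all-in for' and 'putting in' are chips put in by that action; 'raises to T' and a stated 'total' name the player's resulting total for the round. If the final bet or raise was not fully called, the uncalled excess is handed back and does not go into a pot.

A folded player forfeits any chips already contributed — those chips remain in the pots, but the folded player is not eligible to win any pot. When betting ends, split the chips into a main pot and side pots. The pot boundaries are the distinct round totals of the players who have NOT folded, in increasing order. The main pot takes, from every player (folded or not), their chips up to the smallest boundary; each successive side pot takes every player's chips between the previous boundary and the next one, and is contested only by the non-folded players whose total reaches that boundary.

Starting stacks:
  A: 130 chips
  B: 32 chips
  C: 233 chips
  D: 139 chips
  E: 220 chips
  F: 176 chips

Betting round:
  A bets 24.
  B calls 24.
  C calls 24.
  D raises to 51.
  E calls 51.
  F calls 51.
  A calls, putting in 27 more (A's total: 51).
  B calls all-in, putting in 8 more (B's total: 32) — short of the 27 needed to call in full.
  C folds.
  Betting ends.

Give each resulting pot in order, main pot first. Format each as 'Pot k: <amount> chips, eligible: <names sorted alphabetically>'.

Contributions: A=51, B=32, C=24, D=51, E=51, F=51
Folded: C
Pot levels (distinct totals of non-folded players): 32, 51
Layer 1-32: A 32 + B 32 + C 24 + D 32 + E 32 + F 32 = 184 chips; eligible A, B, D, E, F
Layer 33-51: 19 each from A, D, E, F = 19*4 = 76 chips; eligible A, D, E, F

Pot 1: 184 chips, eligible: A, B, D, E, F
Pot 2: 76 chips, eligible: A, D, E, F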